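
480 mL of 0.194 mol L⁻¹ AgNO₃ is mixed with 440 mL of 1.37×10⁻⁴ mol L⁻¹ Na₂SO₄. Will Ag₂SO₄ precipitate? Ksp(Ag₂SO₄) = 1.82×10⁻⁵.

Total volume after mixing = 480 + 440 = 920 mL.
[Ag⁺] = (0.194)(480)/920 = 0.101 mol L⁻¹
[SO₄²⁻] = (1.37×10⁻⁴)(440)/920 = 6.55×10⁻⁵ mol L⁻¹
Q = [Ag⁺]^2[SO₄²⁻] = 6.71×10⁻⁷
Since Q (6.71×10⁻⁷) is less than Ksp (1.82×10⁻⁵), no Ag₂SO₄ precipitates.

No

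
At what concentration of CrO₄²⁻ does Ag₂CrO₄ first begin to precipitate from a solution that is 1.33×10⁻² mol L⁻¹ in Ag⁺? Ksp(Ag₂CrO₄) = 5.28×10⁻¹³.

The threshold for precipitation is Q = Ksp.
Ag₂CrO₄(s) ⇌ 2 Ag⁺(aq) + CrO₄²⁻(aq)
Ksp = [Ag⁺]^2[CrO₄²⁻] = [CrO₄²⁻](1.33×10⁻²)^2
[CrO₄²⁻] = 5.28×10⁻¹³ / (1.33×10⁻²)^2 = 2.98×10⁻⁹
[CrO₄²⁻] = 2.98×10⁻⁹ mol L⁻¹

2.98×10⁻⁹ M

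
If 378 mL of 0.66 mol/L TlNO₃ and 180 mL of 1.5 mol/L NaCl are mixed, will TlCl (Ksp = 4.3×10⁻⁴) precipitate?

The combined volume is 558 mL.
[Tl⁺] = (0.66)(378)/558 = 0.45 mol/L
[Cl⁻] = (1.5)(180)/558 = 0.48 mol/L
Q = [Tl⁺][Cl⁻] = 0.22
Q = 0.22 > Ksp = 4.3×10⁻⁴, so the solution is supersaturated and TlCl precipitates.

Yes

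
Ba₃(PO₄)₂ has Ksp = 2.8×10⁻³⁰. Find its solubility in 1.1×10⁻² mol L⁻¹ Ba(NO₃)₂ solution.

Ba₃(PO₄)₂(s) ⇌ 3 Ba²⁺(aq) + 2 PO₄³⁻(aq)
Let s be the solubility of Ba₃(PO₄)₂ here. The common ion gives [Ba²⁺] ≈ 1.1×10⁻² mol L⁻¹, and [PO₄³⁻] = 2s.
Ksp = [Ba²⁺]^3[PO₄³⁻]^2 = (1.1×10⁻²)^3(2s)^2
(2s)^2 = 2.8×10⁻³⁰ / (1.1×10⁻²)^3 = 2.1×10⁻²⁴
s = 7.3×10⁻¹³ mol L⁻¹

7.3×10⁻¹³ M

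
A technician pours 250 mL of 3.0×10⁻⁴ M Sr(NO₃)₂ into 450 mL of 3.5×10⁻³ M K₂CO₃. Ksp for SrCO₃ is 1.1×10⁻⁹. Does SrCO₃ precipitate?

Yes

Total volume after mixing = 250 + 450 = 700 mL.
[Sr²⁺] = (3.0×10⁻⁴)(250)/700 = 1.1×10⁻⁴ M
[CO₃²⁻] = (3.5×10⁻³)(450)/700 = 2.3×10⁻³ M
Q = [Sr²⁺][CO₃²⁻] = 2.4×10⁻⁷
Q = 2.4×10⁻⁷ > Ksp = 1.1×10⁻⁹, so the solution is supersaturated and SrCO₃ precipitates.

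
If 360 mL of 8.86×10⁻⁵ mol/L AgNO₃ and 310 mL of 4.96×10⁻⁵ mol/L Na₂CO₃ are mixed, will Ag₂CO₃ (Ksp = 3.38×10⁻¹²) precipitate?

No

The combined volume is 670 mL.
[Ag⁺] = (8.86×10⁻⁵)(360)/670 = 4.76×10⁻⁵ mol/L
[CO₃²⁻] = (4.96×10⁻⁵)(310)/670 = 2.29×10⁻⁵ mol/L
Q = [Ag⁺]^2[CO₃²⁻] = 5.20×10⁻¹⁴
Q < Ksp (5.20×10⁻¹⁴ vs 3.38×10⁻¹²); the solution remains unsaturated and no precipitate forms.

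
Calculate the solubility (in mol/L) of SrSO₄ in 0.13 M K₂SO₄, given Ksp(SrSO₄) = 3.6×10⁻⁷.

SrSO₄(s) ⇌ Sr²⁺(aq) + SO₄²⁻(aq)
The solution already contains SO₄²⁻ at 0.13 M. Let s be the molar solubility of SrSO₄.
[SO₄²⁻] ≈ 0.13 M (common ion dominates); [Sr²⁺] = s.
Ksp = [Sr²⁺][SO₄²⁻] = s(0.13)
s = 3.6×10⁻⁷ / (0.13) = 2.8×10⁻⁶
s = 2.8×10⁻⁶ M

2.8×10⁻⁶ M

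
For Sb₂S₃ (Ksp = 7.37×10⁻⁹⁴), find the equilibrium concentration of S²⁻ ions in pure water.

2.78×10⁻¹⁹ M

Sb₂S₃(s) ⇌ 2 Sb³⁺(aq) + 3 S²⁻(aq)
For each mole of Sb₂S₃ that dissolves per liter, [Sb³⁺] = 2s and [S²⁻] = 3s; let s denote this solubility.
Ksp = [Sb³⁺]^2[S²⁻]^3 = (2s)^2 · (3s)^3 = 108s^5 = 7.37×10⁻⁹⁴
s = 9.26×10⁻²⁰ M
[S²⁻] = 3s = 2.78×10⁻¹⁹ M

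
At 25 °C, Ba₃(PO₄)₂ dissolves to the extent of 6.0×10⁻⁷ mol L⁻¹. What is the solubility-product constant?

Ba₃(PO₄)₂(s) ⇌ 3 Ba²⁺(aq) + 2 PO₄³⁻(aq)
With molar solubility s: [Ba²⁺] = 3s, [PO₄³⁻] = 2s.
Ksp = [Ba²⁺]^3[PO₄³⁻]^2 = (3s)^3 · (2s)^2 = 108s^5
Ksp = 108 × (6.0×10⁻⁷)^5 = 8.4×10⁻³⁰

Ksp = 8.4×10⁻³⁰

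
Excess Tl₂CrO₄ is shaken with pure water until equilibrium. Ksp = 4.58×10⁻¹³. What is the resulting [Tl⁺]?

Tl₂CrO₄(s) ⇌ 2 Tl⁺(aq) + CrO₄²⁻(aq)
If s mol/L of Tl₂CrO₄ dissolves, [Tl⁺] = 2s and [CrO₄²⁻] = s.
Ksp = [Tl⁺]^2[CrO₄²⁻] = (2s)^2 · s = 4s^3 = 4.58×10⁻¹³
s = 4.86×10⁻⁵ mol L⁻¹
[Tl⁺] = 2s = 9.71×10⁻⁵ mol L⁻¹

9.71×10⁻⁵ M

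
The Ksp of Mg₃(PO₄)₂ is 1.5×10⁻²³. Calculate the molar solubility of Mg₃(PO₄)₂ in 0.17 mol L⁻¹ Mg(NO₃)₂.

Mg₃(PO₄)₂(s) ⇌ 3 Mg²⁺(aq) + 2 PO₄³⁻(aq)
The solution already contains Mg²⁺ at 0.17 mol L⁻¹. Let s be the molar solubility of Mg₃(PO₄)₂.
[Mg²⁺] ≈ 0.17 mol L⁻¹ (common ion dominates); [PO₄³⁻] = 2s.
Ksp = [Mg²⁺]^3[PO₄³⁻]^2 = (0.17)^3(2s)^2
(2s)^2 = 1.5×10⁻²³ / (0.17)^3 = 3.1×10⁻²¹
s = 2.8×10⁻¹¹ mol L⁻¹

2.8×10⁻¹¹ M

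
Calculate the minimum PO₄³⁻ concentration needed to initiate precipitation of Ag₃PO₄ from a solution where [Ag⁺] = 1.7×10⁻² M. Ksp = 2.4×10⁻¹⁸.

Precipitation begins when Q = Ksp.
Ag₃PO₄(s) ⇌ 3 Ag⁺(aq) + PO₄³⁻(aq)
Ksp = [Ag⁺]^3[PO₄³⁻] = [PO₄³⁻](1.7×10⁻²)^3
[PO₄³⁻] = 2.4×10⁻¹⁸ / (1.7×10⁻²)^3 = 4.9×10⁻¹³
[PO₄³⁻] = 4.9×10⁻¹³ M

4.9×10⁻¹³ M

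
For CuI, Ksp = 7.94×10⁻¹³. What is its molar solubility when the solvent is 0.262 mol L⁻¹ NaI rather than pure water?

3.03×10⁻¹² M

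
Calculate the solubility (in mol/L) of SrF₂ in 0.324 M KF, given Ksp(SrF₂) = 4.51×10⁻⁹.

SrF₂(s) ⇌ Sr²⁺(aq) + 2 F⁻(aq)
F⁻ is already present at 0.324 M. If s mol/L of SrF₂ dissolves, [Sr²⁺] = s while [F⁻] ≈ 0.324 M.
Ksp = [Sr²⁺][F⁻]^2 = s(0.324)^2
s = 4.51×10⁻⁹ / (0.324)^2 = 4.30×10⁻⁸
s = 4.30×10⁻⁸ M

4.30×10⁻⁸ M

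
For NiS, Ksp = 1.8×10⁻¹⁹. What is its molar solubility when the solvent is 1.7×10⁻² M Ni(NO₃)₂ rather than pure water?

1.1×10⁻¹⁷ M

NiS(s) ⇌ Ni²⁺(aq) + S²⁻(aq)
Let s be the solubility of NiS here. The common ion gives [Ni²⁺] ≈ 1.7×10⁻² M, and [S²⁻] = s.
Ksp = [Ni²⁺][S²⁻] = (1.7×10⁻²)s
s = 1.8×10⁻¹⁹ / (1.7×10⁻²) = 1.1×10⁻¹⁷
s = 1.1×10⁻¹⁷ M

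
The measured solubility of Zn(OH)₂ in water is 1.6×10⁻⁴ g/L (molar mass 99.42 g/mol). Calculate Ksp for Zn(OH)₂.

Ksp = 1.7×10⁻¹⁷

Molar solubility s = (1.6×10⁻⁴ g/L) / (99.42 g/mol) = 1.609×10⁻⁶ mol/L
Zn(OH)₂(s) ⇌ Zn²⁺(aq) + 2 OH⁻(aq)
If s mol/L of Zn(OH)₂ dissolves, [Zn²⁺] = s and [OH⁻] = 2s.
Ksp = [Zn²⁺][OH⁻]^2 = s · (2s)^2 = 4s^3
Ksp = 4 × (1.609×10⁻⁶)^3 = 1.7×10⁻¹⁷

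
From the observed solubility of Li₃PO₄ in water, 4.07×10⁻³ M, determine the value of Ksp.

Li₃PO₄(s) ⇌ 3 Li⁺(aq) + PO₄³⁻(aq)
If s mol/L of Li₃PO₄ dissolves, [Li⁺] = 3s and [PO₄³⁻] = s.
Ksp = [Li⁺]^3[PO₄³⁻] = (3s)^3 · s = 27s^4
Ksp = 27 × (4.07×10⁻³)^4 = 7.41×10⁻⁹

Ksp = 7.41×10⁻⁹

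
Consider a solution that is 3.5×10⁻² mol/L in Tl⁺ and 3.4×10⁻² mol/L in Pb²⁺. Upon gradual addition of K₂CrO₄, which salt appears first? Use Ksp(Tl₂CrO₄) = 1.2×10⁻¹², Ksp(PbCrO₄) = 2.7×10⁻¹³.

PbCrO₄

Precipitation of each salt begins when its ion product equals Ksp.
For Tl₂CrO₄: [CrO₄²⁻] = (Ksp/[Tl⁺]^2) = 9.8×10⁻¹⁰ mol/L
For PbCrO₄: [CrO₄²⁻] = (Ksp/[Pb²⁺]) = 7.9×10⁻¹² mol/L
PbCrO₄ requires the lower [CrO₄²⁻], so it precipitates first.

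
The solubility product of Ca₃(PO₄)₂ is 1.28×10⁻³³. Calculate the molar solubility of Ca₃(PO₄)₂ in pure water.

1.03×10⁻⁷ M

Ca₃(PO₄)₂(s) ⇌ 3 Ca²⁺(aq) + 2 PO₄³⁻(aq)
With molar solubility s: [Ca²⁺] = 3s, [PO₄³⁻] = 2s.
Ksp = [Ca²⁺]^3[PO₄³⁻]^2 = (3s)^3 · (2s)^2 = 108s^5
108s^5 = 1.28×10⁻³³  ⇒  s^5 = 1.19×10⁻³⁵
s = 1.03×10⁻⁷ mol/L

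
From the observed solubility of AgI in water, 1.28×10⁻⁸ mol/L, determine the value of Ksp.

Ksp = 1.64×10⁻¹⁶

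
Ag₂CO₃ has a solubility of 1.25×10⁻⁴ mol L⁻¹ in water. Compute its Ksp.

Ksp = 7.81×10⁻¹²

Ag₂CO₃(s) ⇌ 2 Ag⁺(aq) + CO₃²⁻(aq)
If s mol/L of Ag₂CO₃ dissolves, [Ag⁺] = 2s and [CO₃²⁻] = s.
Ksp = [Ag⁺]^2[CO₃²⁻] = (2s)^2 · s = 4s^3
Ksp = 4 × (1.25×10⁻⁴)^3 = 7.81×10⁻¹²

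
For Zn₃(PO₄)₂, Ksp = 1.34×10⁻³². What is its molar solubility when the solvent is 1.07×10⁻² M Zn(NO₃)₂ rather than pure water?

5.23×10⁻¹⁴ M

Zn₃(PO₄)₂(s) ⇌ 3 Zn²⁺(aq) + 2 PO₄³⁻(aq)
Zn²⁺ is already present at 1.07×10⁻² M. If s mol/L of Zn₃(PO₄)₂ dissolves, [PO₄³⁻] = 2s while [Zn²⁺] ≈ 1.07×10⁻² M.
Ksp = [Zn²⁺]^3[PO₄³⁻]^2 = (1.07×10⁻²)^3(2s)^2
(2s)^2 = 1.34×10⁻³² / (1.07×10⁻²)^3 = 1.09×10⁻²⁶
s = 5.23×10⁻¹⁴ M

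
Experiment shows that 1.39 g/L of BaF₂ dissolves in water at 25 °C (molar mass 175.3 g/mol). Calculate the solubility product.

Ksp = 1.99×10⁻⁶

Convert to molarity: s = 1.39 / 175.3 = 7.9293×10⁻³ mol/L
BaF₂(s) ⇌ Ba²⁺(aq) + 2 F⁻(aq)
If s mol/L of BaF₂ dissolves, [Ba²⁺] = s and [F⁻] = 2s.
Ksp = [Ba²⁺][F⁻]^2 = s · (2s)^2 = 4s^3
Ksp = 4 × (7.9293×10⁻³)^3 = 1.99×10⁻⁶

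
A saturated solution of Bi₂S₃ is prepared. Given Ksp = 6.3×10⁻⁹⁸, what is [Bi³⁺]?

2.8×10⁻²⁰ M

Bi₂S₃(s) ⇌ 2 Bi³⁺(aq) + 3 S²⁻(aq)
Call the molar solubility s, so that [Bi³⁺] = 2s and [S²⁻] = 3s.
Ksp = [Bi³⁺]^2[S²⁻]^3 = (2s)^2 · (3s)^3 = 108s^5 = 6.3×10⁻⁹⁸
s = 1.4×10⁻²⁰ mol L⁻¹
[Bi³⁺] = 2s = 2.8×10⁻²⁰ mol L⁻¹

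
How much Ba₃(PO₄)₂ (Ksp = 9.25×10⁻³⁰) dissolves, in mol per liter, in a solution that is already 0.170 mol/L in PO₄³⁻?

2.28×10⁻¹⁰ M

Ba₃(PO₄)₂(s) ⇌ 3 Ba²⁺(aq) + 2 PO₄³⁻(aq)
The solution already contains PO₄³⁻ at 0.170 mol/L. Let s be the molar solubility of Ba₃(PO₄)₂.
[PO₄³⁻] ≈ 0.170 mol/L (common ion dominates); [Ba²⁺] = 3s.
Ksp = [Ba²⁺]^3[PO₄³⁻]^2 = (3s)^3(0.170)^2
(3s)^3 = 9.25×10⁻³⁰ / (0.170)^2 = 3.20×10⁻²⁸
s = 2.28×10⁻¹⁰ mol/L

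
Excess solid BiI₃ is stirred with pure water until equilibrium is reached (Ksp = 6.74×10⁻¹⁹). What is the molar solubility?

1.26×10⁻⁵ M

BiI₃(s) ⇌ Bi³⁺(aq) + 3 I⁻(aq)
For each mole of BiI₃ that dissolves per liter, [Bi³⁺] = s and [I⁻] = 3s; let s denote this solubility.
Ksp = [Bi³⁺][I⁻]^3 = s · (3s)^3 = 27s^4
27s^4 = 6.74×10⁻¹⁹  ⇒  s^4 = 2.50×10⁻²⁰
s = 1.26×10⁻⁵ mol/L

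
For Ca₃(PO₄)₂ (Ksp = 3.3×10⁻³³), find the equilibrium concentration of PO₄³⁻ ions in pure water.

Ca₃(PO₄)₂(s) ⇌ 3 Ca²⁺(aq) + 2 PO₄³⁻(aq)
With molar solubility s: [Ca²⁺] = 3s, [PO₄³⁻] = 2s.
Ksp = [Ca²⁺]^3[PO₄³⁻]^2 = (3s)^3 · (2s)^2 = 108s^5 = 3.3×10⁻³³
s = 1.3×10⁻⁷ M
[PO₄³⁻] = 2s = 2.5×10⁻⁷ M

2.5×10⁻⁷ M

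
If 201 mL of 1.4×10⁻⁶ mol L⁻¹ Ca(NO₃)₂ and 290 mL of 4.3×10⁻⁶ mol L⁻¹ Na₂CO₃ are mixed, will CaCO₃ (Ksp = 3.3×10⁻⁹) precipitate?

No

Total volume after mixing = 201 + 290 = 491 mL.
[Ca²⁺] = (1.4×10⁻⁶)(201)/491 = 5.7×10⁻⁷ mol L⁻¹
[CO₃²⁻] = (4.3×10⁻⁶)(290)/491 = 2.5×10⁻⁶ mol L⁻¹
Q = [Ca²⁺][CO₃²⁻] = 1.5×10⁻¹²
Since Q (1.5×10⁻¹²) is less than Ksp (3.3×10⁻⁹), no CaCO₃ precipitates.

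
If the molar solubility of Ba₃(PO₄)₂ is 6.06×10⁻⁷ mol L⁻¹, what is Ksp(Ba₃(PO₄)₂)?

Ba₃(PO₄)₂(s) ⇌ 3 Ba²⁺(aq) + 2 PO₄³⁻(aq)
For each mole of Ba₃(PO₄)₂ that dissolves per liter, [Ba²⁺] = 3s and [PO₄³⁻] = 2s; let s denote this solubility.
Ksp = [Ba²⁺]^3[PO₄³⁻]^2 = (3s)^3 · (2s)^2 = 108s^5
Ksp = 108 × (6.06×10⁻⁷)^5 = 8.83×10⁻³⁰

Ksp = 8.83×10⁻³⁰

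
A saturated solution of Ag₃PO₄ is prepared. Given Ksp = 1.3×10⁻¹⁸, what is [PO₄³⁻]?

1.5×10⁻⁵ M

Ag₃PO₄(s) ⇌ 3 Ag⁺(aq) + PO₄³⁻(aq)
Let s be the molar solubility. Then [Ag⁺] = 3s and [PO₄³⁻] = s.
Ksp = [Ag⁺]^3[PO₄³⁻] = (3s)^3 · s = 27s^4 = 1.3×10⁻¹⁸
s = 1.5×10⁻⁵ mol/L
[PO₄³⁻] = s = 1.5×10⁻⁵ mol/L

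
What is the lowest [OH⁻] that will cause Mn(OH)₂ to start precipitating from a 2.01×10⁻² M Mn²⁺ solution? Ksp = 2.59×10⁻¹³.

3.59×10⁻⁶ M

Each salt precipitates once Q = Ksp for that salt.
Mn(OH)₂(s) ⇌ Mn²⁺(aq) + 2 OH⁻(aq)
Ksp = [Mn²⁺][OH⁻]^2 = [OH⁻]^2(2.01×10⁻²)
[OH⁻]^2 = 2.59×10⁻¹³ / (2.01×10⁻²) = 1.29×10⁻¹¹
[OH⁻] = 3.59×10⁻⁶ M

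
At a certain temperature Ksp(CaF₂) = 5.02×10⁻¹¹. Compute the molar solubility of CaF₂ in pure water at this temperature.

CaF₂(s) ⇌ Ca²⁺(aq) + 2 F⁻(aq)
Call the molar solubility s, so that [Ca²⁺] = s and [F⁻] = 2s.
Ksp = [Ca²⁺][F⁻]^2 = s · (2s)^2 = 4s^3
4s^3 = 5.02×10⁻¹¹  ⇒  s^3 = 1.26×10⁻¹¹
s = 2.32×10⁻⁴ mol L⁻¹

2.32×10⁻⁴ M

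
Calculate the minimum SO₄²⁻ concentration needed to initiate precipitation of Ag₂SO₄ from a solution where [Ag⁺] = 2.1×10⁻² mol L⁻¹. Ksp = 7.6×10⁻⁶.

A salt starts to precipitate once the ion product Q reaches its Ksp.
Ag₂SO₄(s) ⇌ 2 Ag⁺(aq) + SO₄²⁻(aq)
Ksp = [Ag⁺]^2[SO₄²⁻] = [SO₄²⁻](2.1×10⁻²)^2
[SO₄²⁻] = 7.6×10⁻⁶ / (2.1×10⁻²)^2 = 1.7×10⁻²
[SO₄²⁻] = 1.7×10⁻² mol L⁻¹

1.7×10⁻² M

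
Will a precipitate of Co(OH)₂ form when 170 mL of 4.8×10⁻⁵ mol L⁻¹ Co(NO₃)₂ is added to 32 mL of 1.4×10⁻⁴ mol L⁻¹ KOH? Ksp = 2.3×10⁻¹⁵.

The combined volume is 202 mL.
[Co²⁺] = (4.8×10⁻⁵)(170)/202 = 4.0×10⁻⁵ mol L⁻¹
[OH⁻] = (1.4×10⁻⁴)(32)/202 = 2.2×10⁻⁵ mol L⁻¹
Q = [Co²⁺][OH⁻]^2 = 2.0×10⁻¹⁴
Because Q > Ksp (2.0×10⁻¹⁴ vs 2.3×10⁻¹⁵), a precipitate of Co(OH)₂ forms.

Yes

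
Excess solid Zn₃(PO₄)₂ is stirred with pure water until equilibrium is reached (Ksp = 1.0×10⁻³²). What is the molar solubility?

1.6×10⁻⁷ M

Zn₃(PO₄)₂(s) ⇌ 3 Zn²⁺(aq) + 2 PO₄³⁻(aq)
If s mol/L of Zn₃(PO₄)₂ dissolves, [Zn²⁺] = 3s and [PO₄³⁻] = 2s.
Ksp = [Zn²⁺]^3[PO₄³⁻]^2 = (3s)^3 · (2s)^2 = 108s^5
108s^5 = 1.0×10⁻³²  ⇒  s^5 = 9.3×10⁻³⁵
s = 1.6×10⁻⁷ mol L⁻¹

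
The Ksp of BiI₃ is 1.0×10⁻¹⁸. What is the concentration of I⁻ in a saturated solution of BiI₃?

4.2×10⁻⁵ M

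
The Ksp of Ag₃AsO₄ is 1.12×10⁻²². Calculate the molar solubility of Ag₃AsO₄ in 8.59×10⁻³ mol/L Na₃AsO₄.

7.85×10⁻⁸ M

Ag₃AsO₄(s) ⇌ 3 Ag⁺(aq) + AsO₄³⁻(aq)
AsO₄³⁻ is already present at 8.59×10⁻³ mol/L. If s mol/L of Ag₃AsO₄ dissolves, [Ag⁺] = 3s while [AsO₄³⁻] ≈ 8.59×10⁻³ mol/L.
Ksp = [Ag⁺]^3[AsO₄³⁻] = (3s)^3(8.59×10⁻³)
(3s)^3 = 1.12×10⁻²² / (8.59×10⁻³) = 1.30×10⁻²⁰
s = 7.85×10⁻⁸ mol/L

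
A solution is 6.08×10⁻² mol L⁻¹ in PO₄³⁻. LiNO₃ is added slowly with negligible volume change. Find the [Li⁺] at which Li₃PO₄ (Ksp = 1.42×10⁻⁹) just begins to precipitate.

2.86×10⁻³ M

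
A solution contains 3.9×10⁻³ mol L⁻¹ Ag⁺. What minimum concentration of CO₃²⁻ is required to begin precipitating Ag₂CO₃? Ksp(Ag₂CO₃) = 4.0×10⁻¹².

2.6×10⁻⁷ M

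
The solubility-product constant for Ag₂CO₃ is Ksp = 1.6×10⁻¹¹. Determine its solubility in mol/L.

Ag₂CO₃(s) ⇌ 2 Ag⁺(aq) + CO₃²⁻(aq)
With molar solubility s: [Ag⁺] = 2s, [CO₃²⁻] = s.
Ksp = [Ag⁺]^2[CO₃²⁻] = (2s)^2 · s = 4s^3
4s^3 = 1.6×10⁻¹¹  ⇒  s^3 = 4.0×10⁻¹²
s = 1.6×10⁻⁴ M

1.6×10⁻⁴ M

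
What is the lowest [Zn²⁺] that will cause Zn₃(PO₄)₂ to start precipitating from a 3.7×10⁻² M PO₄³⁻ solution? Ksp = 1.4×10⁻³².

2.2×10⁻¹⁰ M

The threshold for precipitation is Q = Ksp.
Zn₃(PO₄)₂(s) ⇌ 3 Zn²⁺(aq) + 2 PO₄³⁻(aq)
Ksp = [Zn²⁺]^3[PO₄³⁻]^2 = [Zn²⁺]^3(3.7×10⁻²)^2
[Zn²⁺]^3 = 1.4×10⁻³² / (3.7×10⁻²)^2 = 1.0×10⁻²⁹
[Zn²⁺] = 2.2×10⁻¹⁰ M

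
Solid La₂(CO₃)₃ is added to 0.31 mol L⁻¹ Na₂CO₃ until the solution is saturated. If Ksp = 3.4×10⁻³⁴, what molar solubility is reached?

La₂(CO₃)₃(s) ⇌ 2 La³⁺(aq) + 3 CO₃²⁻(aq)
Let s be the solubility of La₂(CO₃)₃ here. The common ion gives [CO₃²⁻] ≈ 0.31 mol L⁻¹, and [La³⁺] = 2s.
Ksp = [La³⁺]^2[CO₃²⁻]^3 = (2s)^2(0.31)^3
(2s)^2 = 3.4×10⁻³⁴ / (0.31)^3 = 1.1×10⁻³²
s = 5.3×10⁻¹⁷ mol L⁻¹

5.3×10⁻¹⁷ M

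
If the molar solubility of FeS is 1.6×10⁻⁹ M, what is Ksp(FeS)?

Ksp = 2.6×10⁻¹⁸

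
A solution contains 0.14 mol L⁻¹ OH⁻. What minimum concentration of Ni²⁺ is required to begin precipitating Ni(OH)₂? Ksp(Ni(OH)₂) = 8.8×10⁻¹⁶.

4.5×10⁻¹⁴ M

Precipitation of each salt begins when its ion product equals Ksp.
Ni(OH)₂(s) ⇌ Ni²⁺(aq) + 2 OH⁻(aq)
Ksp = [Ni²⁺][OH⁻]^2 = [Ni²⁺](0.14)^2
[Ni²⁺] = 8.8×10⁻¹⁶ / (0.14)^2 = 4.5×10⁻¹⁴
[Ni²⁺] = 4.5×10⁻¹⁴ mol L⁻¹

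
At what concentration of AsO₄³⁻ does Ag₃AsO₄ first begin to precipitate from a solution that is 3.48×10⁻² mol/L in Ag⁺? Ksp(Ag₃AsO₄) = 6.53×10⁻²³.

1.55×10⁻¹⁸ M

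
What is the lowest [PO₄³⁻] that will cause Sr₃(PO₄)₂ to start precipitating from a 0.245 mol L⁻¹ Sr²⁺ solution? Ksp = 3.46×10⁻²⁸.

Precipitation of each salt begins when its ion product equals Ksp.
Sr₃(PO₄)₂(s) ⇌ 3 Sr²⁺(aq) + 2 PO₄³⁻(aq)
Ksp = [Sr²⁺]^3[PO₄³⁻]^2 = [PO₄³⁻]^2(0.245)^3
[PO₄³⁻]^2 = 3.46×10⁻²⁸ / (0.245)^3 = 2.35×10⁻²⁶
[PO₄³⁻] = 1.53×10⁻¹³ mol L⁻¹

1.53×10⁻¹³ M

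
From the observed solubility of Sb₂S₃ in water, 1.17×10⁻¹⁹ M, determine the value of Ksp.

Sb₂S₃(s) ⇌ 2 Sb³⁺(aq) + 3 S²⁻(aq)
If s mol/L of Sb₂S₃ dissolves, [Sb³⁺] = 2s and [S²⁻] = 3s.
Ksp = [Sb³⁺]^2[S²⁻]^3 = (2s)^2 · (3s)^3 = 108s^5
Ksp = 108 × (1.17×10⁻¹⁹)^5 = 2.37×10⁻⁹³

Ksp = 2.37×10⁻⁹³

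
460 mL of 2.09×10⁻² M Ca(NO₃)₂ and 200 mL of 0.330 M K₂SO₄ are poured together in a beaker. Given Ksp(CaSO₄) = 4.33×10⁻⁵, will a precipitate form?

Yes

The combined volume is 660 mL.
[Ca²⁺] = (2.09×10⁻²)(460)/660 = 1.46×10⁻² M
[SO₄²⁻] = (0.330)(200)/660 = 0.100 M
Q = [Ca²⁺][SO₄²⁻] = 1.46×10⁻³
Q = 1.46×10⁻³ > Ksp = 4.33×10⁻⁵, so the solution is supersaturated and CaSO₄ precipitates.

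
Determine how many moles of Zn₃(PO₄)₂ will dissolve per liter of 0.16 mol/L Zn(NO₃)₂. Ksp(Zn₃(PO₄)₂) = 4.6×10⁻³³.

Zn₃(PO₄)₂(s) ⇌ 3 Zn²⁺(aq) + 2 PO₄³⁻(aq)
The solution already contains Zn²⁺ at 0.16 mol/L. Let s be the molar solubility of Zn₃(PO₄)₂.
[Zn²⁺] ≈ 0.16 mol/L (common ion dominates); [PO₄³⁻] = 2s.
Ksp = [Zn²⁺]^3[PO₄³⁻]^2 = (0.16)^3(2s)^2
(2s)^2 = 4.6×10⁻³³ / (0.16)^3 = 1.1×10⁻³⁰
s = 5.3×10⁻¹⁶ mol/L

5.3×10⁻¹⁶ M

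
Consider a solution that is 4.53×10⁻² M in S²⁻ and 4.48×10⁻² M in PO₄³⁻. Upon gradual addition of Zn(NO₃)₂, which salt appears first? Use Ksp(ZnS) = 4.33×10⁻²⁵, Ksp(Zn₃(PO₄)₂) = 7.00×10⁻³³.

ZnS

A salt starts to precipitate once the ion product Q reaches its Ksp.
For ZnS: [Zn²⁺] = (Ksp/[S²⁻]) = 9.56×10⁻²⁴ M
For Zn₃(PO₄)₂: [Zn²⁺] = (Ksp/[PO₄³⁻]^2)^(1/3) = 1.52×10⁻¹⁰ M
Since ZnS needs less Zn²⁺ to reach saturation, it precipitates first.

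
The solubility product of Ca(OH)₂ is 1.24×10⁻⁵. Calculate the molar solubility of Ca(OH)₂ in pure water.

1.46×10⁻² M

Ca(OH)₂(s) ⇌ Ca²⁺(aq) + 2 OH⁻(aq)
For each mole of Ca(OH)₂ that dissolves per liter, [Ca²⁺] = s and [OH⁻] = 2s; let s denote this solubility.
Ksp = [Ca²⁺][OH⁻]^2 = s · (2s)^2 = 4s^3
4s^3 = 1.24×10⁻⁵  ⇒  s^3 = 3.10×10⁻⁶
s = 1.46×10⁻² M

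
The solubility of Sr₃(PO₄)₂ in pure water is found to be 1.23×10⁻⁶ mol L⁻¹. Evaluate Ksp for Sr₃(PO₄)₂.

Ksp = 3.04×10⁻²⁸

Sr₃(PO₄)₂(s) ⇌ 3 Sr²⁺(aq) + 2 PO₄³⁻(aq)
With molar solubility s: [Sr²⁺] = 3s, [PO₄³⁻] = 2s.
Ksp = [Sr²⁺]^3[PO₄³⁻]^2 = (3s)^3 · (2s)^2 = 108s^5
Ksp = 108 × (1.23×10⁻⁶)^5 = 3.04×10⁻²⁸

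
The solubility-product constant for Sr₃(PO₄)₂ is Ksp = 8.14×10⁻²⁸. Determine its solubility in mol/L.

1.50×10⁻⁶ M

Sr₃(PO₄)₂(s) ⇌ 3 Sr²⁺(aq) + 2 PO₄³⁻(aq)
Let s be the molar solubility. Then [Sr²⁺] = 3s and [PO₄³⁻] = 2s.
Ksp = [Sr²⁺]^3[PO₄³⁻]^2 = (3s)^3 · (2s)^2 = 108s^5
108s^5 = 8.14×10⁻²⁸  ⇒  s^5 = 7.54×10⁻³⁰
s = 1.50×10⁻⁶ mol/L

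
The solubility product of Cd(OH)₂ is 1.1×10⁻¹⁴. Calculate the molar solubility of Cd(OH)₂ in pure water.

Cd(OH)₂(s) ⇌ Cd²⁺(aq) + 2 OH⁻(aq)
Let s be the molar solubility. Then [Cd²⁺] = s and [OH⁻] = 2s.
Ksp = [Cd²⁺][OH⁻]^2 = s · (2s)^2 = 4s^3
4s^3 = 1.1×10⁻¹⁴  ⇒  s^3 = 2.8×10⁻¹⁵
Taking the 3rd root, s = 1.4×10⁻⁵ mol/L.

1.4×10⁻⁵ M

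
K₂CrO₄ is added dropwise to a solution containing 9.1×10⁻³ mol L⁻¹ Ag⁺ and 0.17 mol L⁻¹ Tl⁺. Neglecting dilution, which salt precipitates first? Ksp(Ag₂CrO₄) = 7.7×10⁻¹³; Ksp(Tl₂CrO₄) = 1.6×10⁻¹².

Tl₂CrO₄

The threshold for precipitation is Q = Ksp.
For Ag₂CrO₄: [CrO₄²⁻] = (Ksp/[Ag⁺]^2) = 9.3×10⁻⁹ mol L⁻¹
For Tl₂CrO₄: [CrO₄²⁻] = (Ksp/[Tl⁺]^2) = 5.5×10⁻¹¹ mol L⁻¹
The smaller threshold [CrO₄²⁻] is reached first, so Tl₂CrO₄ precipitates first.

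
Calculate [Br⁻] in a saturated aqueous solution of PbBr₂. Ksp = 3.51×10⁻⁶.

1.91×10⁻² M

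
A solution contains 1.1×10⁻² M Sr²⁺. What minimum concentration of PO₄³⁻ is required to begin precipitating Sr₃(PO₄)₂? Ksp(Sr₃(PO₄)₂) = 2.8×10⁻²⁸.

The threshold for precipitation is Q = Ksp.
Sr₃(PO₄)₂(s) ⇌ 3 Sr²⁺(aq) + 2 PO₄³⁻(aq)
Ksp = [Sr²⁺]^3[PO₄³⁻]^2 = [PO₄³⁻]^2(1.1×10⁻²)^3
[PO₄³⁻]^2 = 2.8×10⁻²⁸ / (1.1×10⁻²)^3 = 2.1×10⁻²²
[PO₄³⁻] = 1.5×10⁻¹¹ M

1.5×10⁻¹¹ M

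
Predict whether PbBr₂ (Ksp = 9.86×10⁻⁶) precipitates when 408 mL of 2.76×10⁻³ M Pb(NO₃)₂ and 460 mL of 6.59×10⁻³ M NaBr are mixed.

No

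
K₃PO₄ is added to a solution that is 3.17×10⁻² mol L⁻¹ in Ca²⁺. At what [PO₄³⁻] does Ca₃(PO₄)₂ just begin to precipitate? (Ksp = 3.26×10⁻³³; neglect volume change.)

A salt starts to precipitate once the ion product Q reaches its Ksp.
Ca₃(PO₄)₂(s) ⇌ 3 Ca²⁺(aq) + 2 PO₄³⁻(aq)
Ksp = [Ca²⁺]^3[PO₄³⁻]^2 = [PO₄³⁻]^2(3.17×10⁻²)^3
[PO₄³⁻]^2 = 3.26×10⁻³³ / (3.17×10⁻²)^3 = 1.02×10⁻²⁸
[PO₄³⁻] = 1.01×10⁻¹⁴ mol L⁻¹

1.01×10⁻¹⁴ M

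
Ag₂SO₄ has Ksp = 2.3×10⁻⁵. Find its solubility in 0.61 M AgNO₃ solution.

Ag₂SO₄(s) ⇌ 2 Ag⁺(aq) + SO₄²⁻(aq)
The solution already contains Ag⁺ at 0.61 M. Let s be the molar solubility of Ag₂SO₄.
[Ag⁺] ≈ 0.61 M (common ion dominates); [SO₄²⁻] = s.
Ksp = [Ag⁺]^2[SO₄²⁻] = (0.61)^2s
s = 2.3×10⁻⁵ / (0.61)^2 = 6.2×10⁻⁵
s = 6.2×10⁻⁵ M

6.2×10⁻⁵ M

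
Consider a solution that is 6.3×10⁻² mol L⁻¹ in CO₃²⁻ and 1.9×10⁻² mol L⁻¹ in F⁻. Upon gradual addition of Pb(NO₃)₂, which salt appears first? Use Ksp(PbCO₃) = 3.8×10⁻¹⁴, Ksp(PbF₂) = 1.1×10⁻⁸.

PbCO₃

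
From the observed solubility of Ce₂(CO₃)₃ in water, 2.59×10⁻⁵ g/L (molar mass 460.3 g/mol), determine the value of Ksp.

Ksp = 6.09×10⁻³⁵

Convert to molarity: s = 2.59×10⁻⁵ / 460.3 = 5.6268×10⁻⁸ mol/L
Ce₂(CO₃)₃(s) ⇌ 2 Ce³⁺(aq) + 3 CO₃²⁻(aq)
For each mole of Ce₂(CO₃)₃ that dissolves per liter, [Ce³⁺] = 2s and [CO₃²⁻] = 3s; let s denote this solubility.
Ksp = [Ce³⁺]^2[CO₃²⁻]^3 = (2s)^2 · (3s)^3 = 108s^5
Ksp = 108 × (5.6268×10⁻⁸)^5 = 6.09×10⁻³⁵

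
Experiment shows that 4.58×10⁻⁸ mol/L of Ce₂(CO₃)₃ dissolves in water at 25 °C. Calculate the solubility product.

Ksp = 2.18×10⁻³⁵

Ce₂(CO₃)₃(s) ⇌ 2 Ce³⁺(aq) + 3 CO₃²⁻(aq)
For each mole of Ce₂(CO₃)₃ that dissolves per liter, [Ce³⁺] = 2s and [CO₃²⁻] = 3s; let s denote this solubility.
Ksp = [Ce³⁺]^2[CO₃²⁻]^3 = (2s)^2 · (3s)^3 = 108s^5
Ksp = 108 × (4.58×10⁻⁸)^5 = 2.18×10⁻³⁵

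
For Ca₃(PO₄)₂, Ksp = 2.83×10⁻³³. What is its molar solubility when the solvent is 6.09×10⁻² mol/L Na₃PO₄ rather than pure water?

3.05×10⁻¹¹ M

Ca₃(PO₄)₂(s) ⇌ 3 Ca²⁺(aq) + 2 PO₄³⁻(aq)
The solution already contains PO₄³⁻ at 6.09×10⁻² mol/L. Let s be the molar solubility of Ca₃(PO₄)₂.
[PO₄³⁻] ≈ 6.09×10⁻² mol/L (common ion dominates); [Ca²⁺] = 3s.
Ksp = [Ca²⁺]^3[PO₄³⁻]^2 = (3s)^3(6.09×10⁻²)^2
(3s)^3 = 2.83×10⁻³³ / (6.09×10⁻²)^2 = 7.63×10⁻³¹
s = 3.05×10⁻¹¹ mol/L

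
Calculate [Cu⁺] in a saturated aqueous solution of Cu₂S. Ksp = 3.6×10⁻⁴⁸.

1.9×10⁻¹⁶ M

Cu₂S(s) ⇌ 2 Cu⁺(aq) + S²⁻(aq)
Call the molar solubility s, so that [Cu⁺] = 2s and [S²⁻] = s.
Ksp = [Cu⁺]^2[S²⁻] = (2s)^2 · s = 4s^3 = 3.6×10⁻⁴⁸
s = 9.7×10⁻¹⁷ mol/L
[Cu⁺] = 2s = 1.9×10⁻¹⁶ mol/L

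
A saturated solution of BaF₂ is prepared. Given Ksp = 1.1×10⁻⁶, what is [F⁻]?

1.3×10⁻² M

BaF₂(s) ⇌ Ba²⁺(aq) + 2 F⁻(aq)
With molar solubility s: [Ba²⁺] = s, [F⁻] = 2s.
Ksp = [Ba²⁺][F⁻]^2 = s · (2s)^2 = 4s^3 = 1.1×10⁻⁶
s = 6.5×10⁻³ mol/L
[F⁻] = 2s = 1.3×10⁻² mol/L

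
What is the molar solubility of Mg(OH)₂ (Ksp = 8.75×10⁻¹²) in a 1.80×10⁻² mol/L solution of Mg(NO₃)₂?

1.10×10⁻⁵ M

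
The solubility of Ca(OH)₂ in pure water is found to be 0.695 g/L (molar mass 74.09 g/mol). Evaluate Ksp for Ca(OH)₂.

Ksp = 3.30×10⁻⁶

Convert to molarity: s = 0.695 / 74.09 = 9.3805×10⁻³ mol/L
Ca(OH)₂(s) ⇌ Ca²⁺(aq) + 2 OH⁻(aq)
For each mole of Ca(OH)₂ that dissolves per liter, [Ca²⁺] = s and [OH⁻] = 2s; let s denote this solubility.
Ksp = [Ca²⁺][OH⁻]^2 = s · (2s)^2 = 4s^3
Ksp = 4 × (9.3805×10⁻³)^3 = 3.30×10⁻⁶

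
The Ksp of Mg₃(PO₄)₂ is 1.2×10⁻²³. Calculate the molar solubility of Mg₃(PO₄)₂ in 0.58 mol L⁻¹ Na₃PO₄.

Mg₃(PO₄)₂(s) ⇌ 3 Mg²⁺(aq) + 2 PO₄³⁻(aq)
Let s be the solubility of Mg₃(PO₄)₂ here. The common ion gives [PO₄³⁻] ≈ 0.58 mol L⁻¹, and [Mg²⁺] = 3s.
Ksp = [Mg²⁺]^3[PO₄³⁻]^2 = (3s)^3(0.58)^2
(3s)^3 = 1.2×10⁻²³ / (0.58)^2 = 3.6×10⁻²³
s = 1.1×10⁻⁸ mol L⁻¹

1.1×10⁻⁸ M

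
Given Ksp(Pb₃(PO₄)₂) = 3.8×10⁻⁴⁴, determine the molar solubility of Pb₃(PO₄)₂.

8.1×10⁻¹⁰ M

Pb₃(PO₄)₂(s) ⇌ 3 Pb²⁺(aq) + 2 PO₄³⁻(aq)
If s mol/L of Pb₃(PO₄)₂ dissolves, [Pb²⁺] = 3s and [PO₄³⁻] = 2s.
Ksp = [Pb²⁺]^3[PO₄³⁻]^2 = (3s)^3 · (2s)^2 = 108s^5
108s^5 = 3.8×10⁻⁴⁴  ⇒  s^5 = 3.5×10⁻⁴⁶
s = 8.1×10⁻¹⁰ mol L⁻¹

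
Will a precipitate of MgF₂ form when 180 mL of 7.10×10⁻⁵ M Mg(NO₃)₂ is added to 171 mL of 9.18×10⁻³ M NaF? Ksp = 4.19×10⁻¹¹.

Yes

The combined volume is 351 mL.
[Mg²⁺] = (7.10×10⁻⁵)(180)/351 = 3.64×10⁻⁵ M
[F⁻] = (9.18×10⁻³)(171)/351 = 4.47×10⁻³ M
Q = [Mg²⁺][F⁻]^2 = 7.28×10⁻¹⁰
Because Q > Ksp (7.28×10⁻¹⁰ vs 4.19×10⁻¹¹), a precipitate of MgF₂ forms.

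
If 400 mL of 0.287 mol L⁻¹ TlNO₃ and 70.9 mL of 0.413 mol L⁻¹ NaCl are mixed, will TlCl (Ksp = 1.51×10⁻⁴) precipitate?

Yes

After mixing, V = 400 mL + 70.9 mL = 470.9 mL.
[Tl⁺] = (0.287)(400)/470.9 = 0.244 mol L⁻¹
[Cl⁻] = (0.413)(70.9)/470.9 = 6.22×10⁻² mol L⁻¹
Q = [Tl⁺][Cl⁻] = 1.52×10⁻²
Because Q > Ksp (1.52×10⁻² vs 1.51×10⁻⁴), a precipitate of TlCl forms.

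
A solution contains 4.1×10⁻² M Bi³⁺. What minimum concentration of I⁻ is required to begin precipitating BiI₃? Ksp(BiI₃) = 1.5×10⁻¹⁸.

Each salt precipitates once Q = Ksp for that salt.
BiI₃(s) ⇌ Bi³⁺(aq) + 3 I⁻(aq)
Ksp = [Bi³⁺][I⁻]^3 = [I⁻]^3(4.1×10⁻²)
[I⁻]^3 = 1.5×10⁻¹⁸ / (4.1×10⁻²) = 3.7×10⁻¹⁷
[I⁻] = 3.3×10⁻⁶ M

3.3×10⁻⁶ M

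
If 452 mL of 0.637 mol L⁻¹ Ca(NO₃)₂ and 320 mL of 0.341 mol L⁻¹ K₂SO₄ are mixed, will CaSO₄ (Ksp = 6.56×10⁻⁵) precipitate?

Yes

After mixing, V = 452 mL + 320 mL = 772 mL.
[Ca²⁺] = (0.637)(452)/772 = 0.373 mol L⁻¹
[SO₄²⁻] = (0.341)(320)/772 = 0.141 mol L⁻¹
Q = [Ca²⁺][SO₄²⁻] = 5.27×10⁻²
Since Q (5.27×10⁻²) exceeds Ksp (6.56×10⁻⁵), CaSO₄ will precipitate.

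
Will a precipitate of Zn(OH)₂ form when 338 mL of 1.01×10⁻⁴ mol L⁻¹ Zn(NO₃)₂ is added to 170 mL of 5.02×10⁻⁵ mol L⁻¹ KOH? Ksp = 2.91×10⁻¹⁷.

Yes

The combined volume is 508 mL.
[Zn²⁺] = (1.01×10⁻⁴)(338)/508 = 6.72×10⁻⁵ mol L⁻¹
[OH⁻] = (5.02×10⁻⁵)(170)/508 = 1.68×10⁻⁵ mol L⁻¹
Q = [Zn²⁺][OH⁻]^2 = 1.90×10⁻¹⁴
Since Q (1.90×10⁻¹⁴) exceeds Ksp (2.91×10⁻¹⁷), Zn(OH)₂ will precipitate.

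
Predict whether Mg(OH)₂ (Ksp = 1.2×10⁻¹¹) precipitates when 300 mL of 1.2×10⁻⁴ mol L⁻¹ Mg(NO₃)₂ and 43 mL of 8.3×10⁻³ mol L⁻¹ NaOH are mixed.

Total volume after mixing = 300 + 43 = 343 mL.
[Mg²⁺] = (1.2×10⁻⁴)(300)/343 = 1.0×10⁻⁴ mol L⁻¹
[OH⁻] = (8.3×10⁻³)(43)/343 = 1.0×10⁻³ mol L⁻¹
Q = [Mg²⁺][OH⁻]^2 = 1.1×10⁻¹⁰
Q = 1.1×10⁻¹⁰ > Ksp = 1.2×10⁻¹¹, so the solution is supersaturated and Mg(OH)₂ precipitates.

Yes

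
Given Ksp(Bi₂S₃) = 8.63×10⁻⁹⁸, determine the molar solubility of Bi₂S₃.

Bi₂S₃(s) ⇌ 2 Bi³⁺(aq) + 3 S²⁻(aq)
Call the molar solubility s, so that [Bi³⁺] = 2s and [S²⁻] = 3s.
Ksp = [Bi³⁺]^2[S²⁻]^3 = (2s)^2 · (3s)^3 = 108s^5
108s^5 = 8.63×10⁻⁹⁸  ⇒  s^5 = 7.99×10⁻¹⁰⁰
s = (7.99×10⁻¹⁰⁰)^(1/5) = 1.52×10⁻²⁰ mol L⁻¹

1.52×10⁻²⁰ M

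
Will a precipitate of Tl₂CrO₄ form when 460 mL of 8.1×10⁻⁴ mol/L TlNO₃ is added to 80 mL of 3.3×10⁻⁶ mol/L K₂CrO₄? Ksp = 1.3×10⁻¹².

No

After mixing, V = 460 mL + 80 mL = 540 mL.
[Tl⁺] = (8.1×10⁻⁴)(460)/540 = 6.9×10⁻⁴ mol/L
[CrO₄²⁻] = (3.3×10⁻⁶)(80)/540 = 4.9×10⁻⁷ mol/L
Q = [Tl⁺]^2[CrO₄²⁻] = 2.3×10⁻¹³
Q < Ksp (2.3×10⁻¹³ vs 1.3×10⁻¹²); the solution remains unsaturated and no precipitate forms.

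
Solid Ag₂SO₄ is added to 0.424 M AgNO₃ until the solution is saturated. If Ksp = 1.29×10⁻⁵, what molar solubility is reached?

Ag₂SO₄(s) ⇌ 2 Ag⁺(aq) + SO₄²⁻(aq)
Ag⁺ is already present at 0.424 M. If s mol/L of Ag₂SO₄ dissolves, [SO₄²⁻] = s while [Ag⁺] ≈ 0.424 M.
Ksp = [Ag⁺]^2[SO₄²⁻] = (0.424)^2s
s = 1.29×10⁻⁵ / (0.424)^2 = 7.18×10⁻⁵
s = 7.18×10⁻⁵ M

7.18×10⁻⁵ M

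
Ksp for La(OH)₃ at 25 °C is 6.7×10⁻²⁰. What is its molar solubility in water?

La(OH)₃(s) ⇌ La³⁺(aq) + 3 OH⁻(aq)
With molar solubility s: [La³⁺] = s, [OH⁻] = 3s.
Ksp = [La³⁺][OH⁻]^3 = s · (3s)^3 = 27s^4
27s^4 = 6.7×10⁻²⁰  ⇒  s^4 = 2.5×10⁻²¹
s = 7.1×10⁻⁶ mol L⁻¹

7.1×10⁻⁶ M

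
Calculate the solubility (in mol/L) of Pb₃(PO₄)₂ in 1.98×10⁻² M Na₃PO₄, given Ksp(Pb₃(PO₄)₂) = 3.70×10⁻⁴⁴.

Pb₃(PO₄)₂(s) ⇌ 3 Pb²⁺(aq) + 2 PO₄³⁻(aq)
Let s be the solubility of Pb₃(PO₄)₂ here. The common ion gives [PO₄³⁻] ≈ 1.98×10⁻² M, and [Pb²⁺] = 3s.
Ksp = [Pb²⁺]^3[PO₄³⁻]^2 = (3s)^3(1.98×10⁻²)^2
(3s)^3 = 3.70×10⁻⁴⁴ / (1.98×10⁻²)^2 = 9.44×10⁻⁴¹
s = 1.52×10⁻¹⁴ M

1.52×10⁻¹⁴ M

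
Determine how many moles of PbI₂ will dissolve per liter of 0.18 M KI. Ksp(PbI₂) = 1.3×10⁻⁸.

PbI₂(s) ⇌ Pb²⁺(aq) + 2 I⁻(aq)
With I⁻ already at 0.18 M and s small, take [I⁻] ≈ 0.18 M and [Pb²⁺] = s.
Ksp = [Pb²⁺][I⁻]^2 = s(0.18)^2
s = 1.3×10⁻⁸ / (0.18)^2 = 4.0×10⁻⁷
s = 4.0×10⁻⁷ M

4.0×10⁻⁷ M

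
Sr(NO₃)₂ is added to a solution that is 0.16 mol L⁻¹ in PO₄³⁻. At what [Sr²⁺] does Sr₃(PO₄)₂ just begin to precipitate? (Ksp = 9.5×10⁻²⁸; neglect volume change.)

Precipitation begins when Q = Ksp.
Sr₃(PO₄)₂(s) ⇌ 3 Sr²⁺(aq) + 2 PO₄³⁻(aq)
Ksp = [Sr²⁺]^3[PO₄³⁻]^2 = [Sr²⁺]^3(0.16)^2
[Sr²⁺]^3 = 9.5×10⁻²⁸ / (0.16)^2 = 3.7×10⁻²⁶
[Sr²⁺] = 3.3×10⁻⁹ mol L⁻¹

3.3×10⁻⁹ M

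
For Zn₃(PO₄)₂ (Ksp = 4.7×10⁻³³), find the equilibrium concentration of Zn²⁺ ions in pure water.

Zn₃(PO₄)₂(s) ⇌ 3 Zn²⁺(aq) + 2 PO₄³⁻(aq)
With molar solubility s: [Zn²⁺] = 3s, [PO₄³⁻] = 2s.
Ksp = [Zn²⁺]^3[PO₄³⁻]^2 = (3s)^3 · (2s)^2 = 108s^5 = 4.7×10⁻³³
s = 1.3×10⁻⁷ M
[Zn²⁺] = 3s = 4.0×10⁻⁷ M

4.0×10⁻⁷ M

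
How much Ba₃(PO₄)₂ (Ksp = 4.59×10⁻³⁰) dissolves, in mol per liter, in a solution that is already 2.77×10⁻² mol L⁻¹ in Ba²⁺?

2.32×10⁻¹³ M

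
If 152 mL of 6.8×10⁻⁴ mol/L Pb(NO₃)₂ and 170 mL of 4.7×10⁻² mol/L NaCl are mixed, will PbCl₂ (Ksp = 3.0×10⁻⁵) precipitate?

After mixing, V = 152 mL + 170 mL = 322 mL.
[Pb²⁺] = (6.8×10⁻⁴)(152)/322 = 3.2×10⁻⁴ mol/L
[Cl⁻] = (4.7×10⁻²)(170)/322 = 2.5×10⁻² mol/L
Q = [Pb²⁺][Cl⁻]^2 = 2.0×10⁻⁷
Q < Ksp (2.0×10⁻⁷ vs 3.0×10⁻⁵); the solution remains unsaturated and no precipitate forms.

No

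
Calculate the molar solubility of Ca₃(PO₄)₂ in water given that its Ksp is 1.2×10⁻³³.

1.0×10⁻⁷ M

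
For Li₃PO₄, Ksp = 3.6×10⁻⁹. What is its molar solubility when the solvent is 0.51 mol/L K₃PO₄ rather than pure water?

Li₃PO₄(s) ⇌ 3 Li⁺(aq) + PO₄³⁻(aq)
Let s be the solubility of Li₃PO₄ here. The common ion gives [PO₄³⁻] ≈ 0.51 mol/L, and [Li⁺] = 3s.
Ksp = [Li⁺]^3[PO₄³⁻] = (3s)^3(0.51)
(3s)^3 = 3.6×10⁻⁹ / (0.51) = 7.1×10⁻⁹
s = 6.4×10⁻⁴ mol/L

6.4×10⁻⁴ M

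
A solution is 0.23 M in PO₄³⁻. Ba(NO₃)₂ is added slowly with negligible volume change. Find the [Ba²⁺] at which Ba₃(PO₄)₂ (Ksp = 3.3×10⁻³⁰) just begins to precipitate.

4.0×10⁻¹⁰ M

The threshold for precipitation is Q = Ksp.
Ba₃(PO₄)₂(s) ⇌ 3 Ba²⁺(aq) + 2 PO₄³⁻(aq)
Ksp = [Ba²⁺]^3[PO₄³⁻]^2 = [Ba²⁺]^3(0.23)^2
[Ba²⁺]^3 = 3.3×10⁻³⁰ / (0.23)^2 = 6.2×10⁻²⁹
[Ba²⁺] = 4.0×10⁻¹⁰ M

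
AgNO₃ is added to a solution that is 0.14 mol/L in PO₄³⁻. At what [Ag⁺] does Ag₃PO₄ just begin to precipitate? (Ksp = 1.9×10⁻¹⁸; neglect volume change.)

Each salt precipitates once Q = Ksp for that salt.
Ag₃PO₄(s) ⇌ 3 Ag⁺(aq) + PO₄³⁻(aq)
Ksp = [Ag⁺]^3[PO₄³⁻] = [Ag⁺]^3(0.14)
[Ag⁺]^3 = 1.9×10⁻¹⁸ / (0.14) = 1.4×10⁻¹⁷
[Ag⁺] = 2.4×10⁻⁶ mol/L

2.4×10⁻⁶ M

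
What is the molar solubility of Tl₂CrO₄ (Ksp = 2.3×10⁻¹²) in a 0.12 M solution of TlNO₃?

1.6×10⁻¹⁰ M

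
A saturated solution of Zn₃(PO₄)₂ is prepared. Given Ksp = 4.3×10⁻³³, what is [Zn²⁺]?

4.0×10⁻⁷ M

Zn₃(PO₄)₂(s) ⇌ 3 Zn²⁺(aq) + 2 PO₄³⁻(aq)
Call the molar solubility s, so that [Zn²⁺] = 3s and [PO₄³⁻] = 2s.
Ksp = [Zn²⁺]^3[PO₄³⁻]^2 = (3s)^3 · (2s)^2 = 108s^5 = 4.3×10⁻³³
s = 1.3×10⁻⁷ mol L⁻¹
[Zn²⁺] = 3s = 4.0×10⁻⁷ mol L⁻¹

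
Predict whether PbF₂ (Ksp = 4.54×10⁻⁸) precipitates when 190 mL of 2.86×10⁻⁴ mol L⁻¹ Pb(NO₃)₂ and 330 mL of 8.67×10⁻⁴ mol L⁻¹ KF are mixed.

Total volume after mixing = 190 + 330 = 520 mL.
[Pb²⁺] = (2.86×10⁻⁴)(190)/520 = 1.05×10⁻⁴ mol L⁻¹
[F⁻] = (8.67×10⁻⁴)(330)/520 = 5.50×10⁻⁴ mol L⁻¹
Q = [Pb²⁺][F⁻]^2 = 3.16×10⁻¹¹
Q < Ksp (3.16×10⁻¹¹ vs 4.54×10⁻⁸); the solution remains unsaturated and no precipitate forms.

No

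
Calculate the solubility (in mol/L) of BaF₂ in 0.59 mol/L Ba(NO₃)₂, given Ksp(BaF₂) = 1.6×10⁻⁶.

BaF₂(s) ⇌ Ba²⁺(aq) + 2 F⁻(aq)
Let s be the solubility of BaF₂ here. The common ion gives [Ba²⁺] ≈ 0.59 mol/L, and [F⁻] = 2s.
Ksp = [Ba²⁺][F⁻]^2 = (0.59)(2s)^2
(2s)^2 = 1.6×10⁻⁶ / (0.59) = 2.7×10⁻⁶
s = 8.2×10⁻⁴ mol/L

8.2×10⁻⁴ M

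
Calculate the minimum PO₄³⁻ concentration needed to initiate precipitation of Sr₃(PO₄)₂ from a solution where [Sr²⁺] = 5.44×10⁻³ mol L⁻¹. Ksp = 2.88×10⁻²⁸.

A salt starts to precipitate once the ion product Q reaches its Ksp.
Sr₃(PO₄)₂(s) ⇌ 3 Sr²⁺(aq) + 2 PO₄³⁻(aq)
Ksp = [Sr²⁺]^3[PO₄³⁻]^2 = [PO₄³⁻]^2(5.44×10⁻³)^3
[PO₄³⁻]^2 = 2.88×10⁻²⁸ / (5.44×10⁻³)^3 = 1.79×10⁻²¹
[PO₄³⁻] = 4.23×10⁻¹¹ mol L⁻¹

4.23×10⁻¹¹ M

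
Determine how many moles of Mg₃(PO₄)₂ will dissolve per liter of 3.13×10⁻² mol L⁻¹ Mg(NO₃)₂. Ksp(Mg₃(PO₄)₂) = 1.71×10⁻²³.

3.73×10⁻¹⁰ M

Mg₃(PO₄)₂(s) ⇌ 3 Mg²⁺(aq) + 2 PO₄³⁻(aq)
The solution already contains Mg²⁺ at 3.13×10⁻² mol L⁻¹. Let s be the molar solubility of Mg₃(PO₄)₂.
[Mg²⁺] ≈ 3.13×10⁻² mol L⁻¹ (common ion dominates); [PO₄³⁻] = 2s.
Ksp = [Mg²⁺]^3[PO₄³⁻]^2 = (3.13×10⁻²)^3(2s)^2
(2s)^2 = 1.71×10⁻²³ / (3.13×10⁻²)^3 = 5.58×10⁻¹⁹
s = 3.73×10⁻¹⁰ mol L⁻¹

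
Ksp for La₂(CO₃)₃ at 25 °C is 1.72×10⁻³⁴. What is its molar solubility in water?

La₂(CO₃)₃(s) ⇌ 2 La³⁺(aq) + 3 CO₃²⁻(aq)
Let s be the molar solubility. Then [La³⁺] = 2s and [CO₃²⁻] = 3s.
Ksp = [La³⁺]^2[CO₃²⁻]^3 = (2s)^2 · (3s)^3 = 108s^5
108s^5 = 1.72×10⁻³⁴  ⇒  s^5 = 1.59×10⁻³⁶
s = (1.59×10⁻³⁶)^(1/5) = 6.93×10⁻⁸ mol/L

6.93×10⁻⁸ M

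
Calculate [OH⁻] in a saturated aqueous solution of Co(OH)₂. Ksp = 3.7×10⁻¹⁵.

Co(OH)₂(s) ⇌ Co²⁺(aq) + 2 OH⁻(aq)
If s mol/L of Co(OH)₂ dissolves, [Co²⁺] = s and [OH⁻] = 2s.
Ksp = [Co²⁺][OH⁻]^2 = s · (2s)^2 = 4s^3 = 3.7×10⁻¹⁵
s = 9.7×10⁻⁶ M
[OH⁻] = 2s = 1.9×10⁻⁵ M

1.9×10⁻⁵ M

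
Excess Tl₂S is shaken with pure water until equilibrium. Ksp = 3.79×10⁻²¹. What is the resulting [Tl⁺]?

1.96×10⁻⁷ M

Tl₂S(s) ⇌ 2 Tl⁺(aq) + S²⁻(aq)
With molar solubility s: [Tl⁺] = 2s, [S²⁻] = s.
Ksp = [Tl⁺]^2[S²⁻] = (2s)^2 · s = 4s^3 = 3.79×10⁻²¹
s = 9.82×10⁻⁸ mol/L
[Tl⁺] = 2s = 1.96×10⁻⁷ mol/L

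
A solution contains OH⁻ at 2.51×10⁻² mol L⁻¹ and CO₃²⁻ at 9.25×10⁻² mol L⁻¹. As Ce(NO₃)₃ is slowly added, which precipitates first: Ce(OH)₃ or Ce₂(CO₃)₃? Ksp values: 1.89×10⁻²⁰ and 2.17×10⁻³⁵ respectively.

A salt starts to precipitate once the ion product Q reaches its Ksp.
For Ce(OH)₃: [Ce³⁺] = (Ksp/[OH⁻]^3) = 1.20×10⁻¹⁵ mol L⁻¹
For Ce₂(CO₃)₃: [Ce³⁺] = (Ksp/[CO₃²⁻]^3)^(1/2) = 1.66×10⁻¹⁶ mol L⁻¹
Since Ce₂(CO₃)₃ needs less Ce³⁺ to reach saturation, it precipitates first.

Ce₂(CO₃)₃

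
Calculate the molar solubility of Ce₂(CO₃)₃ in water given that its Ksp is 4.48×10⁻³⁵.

Ce₂(CO₃)₃(s) ⇌ 2 Ce³⁺(aq) + 3 CO₃²⁻(aq)
For each mole of Ce₂(CO₃)₃ that dissolves per liter, [Ce³⁺] = 2s and [CO₃²⁻] = 3s; let s denote this solubility.
Ksp = [Ce³⁺]^2[CO₃²⁻]^3 = (2s)^2 · (3s)^3 = 108s^5
108s^5 = 4.48×10⁻³⁵  ⇒  s^5 = 4.15×10⁻³⁷
s = (4.15×10⁻³⁷)^(1/5) = 5.29×10⁻⁸ mol/L

5.29×10⁻⁸ M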